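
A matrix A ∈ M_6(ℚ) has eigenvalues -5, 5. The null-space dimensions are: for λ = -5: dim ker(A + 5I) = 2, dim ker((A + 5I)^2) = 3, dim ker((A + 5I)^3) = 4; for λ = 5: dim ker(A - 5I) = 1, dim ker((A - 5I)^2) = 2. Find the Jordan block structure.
λ = -5: successive nullity increments [2, 1, 1] count blocks of size ≥ k; block sizes are [3, 1].
λ = 5: successive nullity increments [1, 1] count blocks of size ≥ k; block sizes are [2].

Jordan blocks: (-5, 3), (-5, 1), (5, 2)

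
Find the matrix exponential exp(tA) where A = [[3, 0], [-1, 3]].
A has Jordan form J = [[3, 1], [0, 3]] with A = PJP^{-1}, so e^{tA} = P e^{tJ} P^{-1}.

For a Jordan block J_k(λ), e^{tJ_k(λ)} = e^{λt} · (I + tN + t^2 N^2/2! + ... + t^{k-1} N^{k-1}/(k-1)!) where N is the nilpotent superdiagonal part.

Assembling the blocks and conjugating back gives the entries of e^{tA} as shown above.

e^{tA} = [[e^{3*t}, 0], [-t*e^{3*t}, e^{3*t}]]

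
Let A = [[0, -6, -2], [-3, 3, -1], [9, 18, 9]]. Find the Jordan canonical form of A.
The characteristic polynomial is det(xI - A) = (x - 6)(x - 3)^2, so the eigenvalues are 3 (algebraic multiplicity 2), 6 (algebraic multiplicity 1).

For λ = 3: rank(A - 3I) = 2, rank((A - 3I)^2) = 1. The eigenspace has dimension 3 - 2 = 1, so there is 1 Jordan block; the rank sequence gives block sizes [2].

For λ = 6: algebraic multiplicity 1 gives one 1×1 block.

Assembling the blocks gives the Jordan form J above.

J = [[3, 1, 0], [0, 3, 0], [0, 0, 6]]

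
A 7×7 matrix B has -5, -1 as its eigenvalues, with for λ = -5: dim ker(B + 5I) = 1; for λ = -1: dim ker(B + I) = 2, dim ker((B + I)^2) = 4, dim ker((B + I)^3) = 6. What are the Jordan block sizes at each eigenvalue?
λ = -5: successive nullity increments [1] count blocks of size ≥ k; block sizes are [1].
λ = -1: successive nullity increments [2, 2, 2] count blocks of size ≥ k; block sizes are [3, 3].

Jordan blocks: (-5, 1), (-1, 3), (-1, 3)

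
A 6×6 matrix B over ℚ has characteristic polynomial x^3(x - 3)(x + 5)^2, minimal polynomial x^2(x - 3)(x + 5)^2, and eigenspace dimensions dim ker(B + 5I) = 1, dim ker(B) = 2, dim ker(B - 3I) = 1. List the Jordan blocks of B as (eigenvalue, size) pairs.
Jordan blocks: (-5, 2), (0, 2), (0, 1), (3, 1)

λ = -5: algebraic multiplicity 2 (exponent in χ_B), largest block size 2 (exponent in m_B), 1 block (geometric multiplicity). This forces block sizes [2].
λ = 0: algebraic multiplicity 3 (exponent in χ_B), largest block size 2 (exponent in m_B), 2 blocks (geometric multiplicity). These force block sizes [2, 1].
λ = 3: algebraic multiplicity 1 (exponent in χ_B), largest block size 1 (exponent in m_B), 1 block (geometric multiplicity). This forces block sizes [1].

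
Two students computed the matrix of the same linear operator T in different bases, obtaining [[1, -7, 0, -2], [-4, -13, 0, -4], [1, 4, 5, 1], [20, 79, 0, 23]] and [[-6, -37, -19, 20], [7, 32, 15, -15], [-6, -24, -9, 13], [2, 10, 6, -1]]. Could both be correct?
Yes.

Two matrices over a field are similar if and only if they have the same invariant factors.

Both A and B have characteristic polynomial (x - 5)^2(x - 3)^2 and minimal polynomial (x - 5)^2(x - 3)^2. Computing further, both have invariant factors (x - 5)^2(x - 3)^2. Hence A and B are similar.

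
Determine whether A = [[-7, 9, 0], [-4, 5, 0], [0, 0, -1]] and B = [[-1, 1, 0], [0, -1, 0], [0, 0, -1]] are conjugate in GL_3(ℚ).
Yes.

Two matrices over a field are similar if and only if they have the same invariant factors.

Both A and B have characteristic polynomial (x + 1)^3 and minimal polynomial (x + 1)^2. Computing further, both have invariant factors x + 1, (x + 1)^2. Hence A and B are similar.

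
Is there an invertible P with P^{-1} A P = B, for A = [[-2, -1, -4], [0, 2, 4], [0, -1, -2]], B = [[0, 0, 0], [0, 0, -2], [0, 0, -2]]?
No.

Both have characteristic polynomial x^2(x + 2), but the minimal polynomial of A is x^2(x + 2) while the minimal polynomial of B is x(x + 2). The minimal polynomial is a similarity invariant, so A and B are not similar.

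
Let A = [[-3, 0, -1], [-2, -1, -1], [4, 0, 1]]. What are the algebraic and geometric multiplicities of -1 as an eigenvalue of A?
The characteristic polynomial is (x + 1)^3, so the factor x + 1 appears with exponent 3: the algebraic multiplicity is 3.

rank(A + I) = 1, so the eigenspace has dimension 3 - 1 = 2: the geometric multiplicity is 2.

Since 2 < 3, A is not diagonalizable.

algebraic multiplicity 3, geometric multiplicity 2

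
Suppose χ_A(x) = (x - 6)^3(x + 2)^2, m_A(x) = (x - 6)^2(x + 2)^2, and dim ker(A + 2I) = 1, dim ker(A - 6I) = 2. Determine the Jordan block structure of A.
Jordan blocks: (-2, 2), (6, 2), (6, 1)

λ = -2: algebraic multiplicity 2 (exponent in χ_A), largest block size 2 (exponent in m_A), 1 block (geometric multiplicity). This forces block sizes [2].
λ = 6: algebraic multiplicity 3 (exponent in χ_A), largest block size 2 (exponent in m_A), 2 blocks (geometric multiplicity). These force block sizes [2, 1].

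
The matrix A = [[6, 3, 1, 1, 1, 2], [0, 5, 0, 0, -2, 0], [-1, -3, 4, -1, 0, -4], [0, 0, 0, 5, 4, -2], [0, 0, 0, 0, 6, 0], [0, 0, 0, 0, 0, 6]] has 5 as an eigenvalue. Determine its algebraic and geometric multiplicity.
algebraic multiplicity 4, geometric multiplicity 3

The characteristic polynomial is (x - 6)^2(x - 5)^4, so the factor x - 5 appears with exponent 4: the algebraic multiplicity is 4.

rank(A - 5I) = 3, so the eigenspace has dimension 6 - 3 = 3: the geometric multiplicity is 3.

Since 3 < 4, A is not diagonalizable.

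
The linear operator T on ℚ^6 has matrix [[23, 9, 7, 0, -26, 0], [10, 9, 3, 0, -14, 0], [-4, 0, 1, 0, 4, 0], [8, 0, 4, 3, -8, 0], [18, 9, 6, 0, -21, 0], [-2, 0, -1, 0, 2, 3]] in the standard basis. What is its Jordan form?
J = [[3, 1, 0, 0, 0, 0], [0, 3, 1, 0, 0, 0], [0, 0, 3, 0, 0, 0], [0, 0, 0, 3, 0, 0], [0, 0, 0, 0, 3, 0], [0, 0, 0, 0, 0, 3]]

The characteristic polynomial is det(xI - A) = (x - 3)^6, so the eigenvalues are 3 (algebraic multiplicity 6).

For λ = 3: rank(A - 3I) = 2, rank((A - 3I)^2) = 1, rank((A - 3I)^3) = 0. The eigenspace has dimension 6 - 2 = 4, so there are 4 Jordan blocks; the rank sequence gives block sizes [3, 1, 1, 1].

Assembling the blocks gives the Jordan form J above.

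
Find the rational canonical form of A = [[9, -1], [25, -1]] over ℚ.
The invariant factors of A (the non-unit diagonal entries of the Smith normal form of xI - A over ℚ[x]) are (x - 4)^2, each dividing the next. The characteristic polynomial is their product, (x - 4)^2.

The rational canonical form is the block-diagonal matrix of companion matrices C(f_i):
R = [[0, -16], [1, 8]].

R = [[0, -16], [1, 8]]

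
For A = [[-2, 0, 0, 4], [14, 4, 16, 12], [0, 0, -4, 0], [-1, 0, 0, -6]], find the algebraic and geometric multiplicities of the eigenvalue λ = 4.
The characteristic polynomial is (x - 4)(x + 4)^3, so the factor x - 4 appears with exponent 1: the algebraic multiplicity is 1.

rank(A - 4I) = 3, so the eigenspace has dimension 4 - 3 = 1: the geometric multiplicity is 1.

algebraic multiplicity 1, geometric multiplicity 1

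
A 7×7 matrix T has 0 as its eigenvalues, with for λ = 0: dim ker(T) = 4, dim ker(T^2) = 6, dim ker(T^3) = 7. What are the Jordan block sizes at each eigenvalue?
λ = 0: successive nullity increments [4, 2, 1] count blocks of size ≥ k; block sizes are [3, 2, 1, 1].

Jordan blocks: (0, 3), (0, 2), (0, 1), (0, 1)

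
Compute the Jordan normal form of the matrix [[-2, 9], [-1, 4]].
The characteristic polynomial is det(xI - A) = (x - 1)^2, so the eigenvalues are 1 (algebraic multiplicity 2).

For λ = 1: rank(A - I) = 1, rank((A - I)^2) = 0. The eigenspace has dimension 2 - 1 = 1, so there is 1 Jordan block; the rank sequence gives block sizes [2].

Assembling the blocks gives the Jordan form J above.

J = [[1, 1], [0, 1]]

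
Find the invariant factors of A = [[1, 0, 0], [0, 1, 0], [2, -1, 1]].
The Jordan structure of A has elementary divisors (x - 1)^2, (x - 1). Arranging the block sizes at each eigenvalue in decreasing order and taking row products gives the invariant factors.

Invariant factors (smallest first, each dividing the next): x - 1, (x - 1)^2.

Check: the last factor (x - 1)^2 is the minimal polynomial, and the product (x - 1)^3 is the characteristic polynomial.

x - 1, (x - 1)^2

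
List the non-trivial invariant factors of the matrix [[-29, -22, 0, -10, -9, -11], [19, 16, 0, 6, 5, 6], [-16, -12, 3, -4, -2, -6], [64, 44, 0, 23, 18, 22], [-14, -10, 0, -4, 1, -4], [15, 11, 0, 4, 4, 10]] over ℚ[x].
The Jordan structure of A has elementary divisors (x - 3), (x - 3), (x - 3), (x - 5)^3. Arranging the block sizes at each eigenvalue in decreasing order and taking row products gives the invariant factors.

Invariant factors (smallest first, each dividing the next): x - 3, x - 3, (x - 5)^3(x - 3).

Check: the last factor (x - 5)^3(x - 3) is the minimal polynomial, and the product (x - 5)^3(x - 3)^3 is the characteristic polynomial.

x - 3, x - 3, (x - 5)^3(x - 3)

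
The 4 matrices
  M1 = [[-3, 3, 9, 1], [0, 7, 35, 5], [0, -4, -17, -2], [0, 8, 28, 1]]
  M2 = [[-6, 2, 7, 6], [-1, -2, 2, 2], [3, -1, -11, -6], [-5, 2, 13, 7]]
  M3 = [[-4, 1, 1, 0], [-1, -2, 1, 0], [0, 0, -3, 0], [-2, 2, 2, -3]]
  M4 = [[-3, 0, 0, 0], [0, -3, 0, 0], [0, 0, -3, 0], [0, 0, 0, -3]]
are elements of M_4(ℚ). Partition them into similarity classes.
Characteristic polynomials: χ_{M1} = (x + 3)^4, χ_{M2} = (x + 3)^4, χ_{M3} = (x + 3)^4, χ_{M4} = (x + 3)^4.

{M1, M2}: invariant factors x + 3, (x + 3)^3.

{M3}: invariant factors x + 3, x + 3, (x + 3)^2.

{M4}: invariant factors x + 3, x + 3, x + 3, x + 3.

Matrices are similar if and only if their invariant-factor lists agree; the partition into similarity classes is {M1, M2}, {M3}, {M4}.

3 classes: {M1, M2}, {M3}, {M4}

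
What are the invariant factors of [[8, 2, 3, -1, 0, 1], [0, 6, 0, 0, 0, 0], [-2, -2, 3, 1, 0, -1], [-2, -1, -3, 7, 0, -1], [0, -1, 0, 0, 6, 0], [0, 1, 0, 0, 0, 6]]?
x - 6, x - 6, (x - 6)^2, (x - 6)^2

The Jordan structure of A has elementary divisors (x - 6)^2, (x - 6)^2, (x - 6), (x - 6). Arranging the block sizes at each eigenvalue in decreasing order and taking row products gives the invariant factors.

Invariant factors (smallest first, each dividing the next): x - 6, x - 6, (x - 6)^2, (x - 6)^2.

Check: the last factor (x - 6)^2 is the minimal polynomial, and the product (x - 6)^6 is the characteristic polynomial.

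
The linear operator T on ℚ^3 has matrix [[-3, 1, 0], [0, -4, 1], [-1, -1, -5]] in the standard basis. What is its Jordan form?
J = [[-4, 1, 0], [0, -4, 1], [0, 0, -4]]

The characteristic polynomial is det(xI - A) = (x + 4)^3, so the eigenvalues are -4 (algebraic multiplicity 3).

For λ = -4: rank(A + 4I) = 2, rank((A + 4I)^2) = 1, rank((A + 4I)^3) = 0. The eigenspace has dimension 3 - 2 = 1, so there is 1 Jordan block; the rank sequence gives block sizes [3].

Assembling the blocks gives the Jordan form J above.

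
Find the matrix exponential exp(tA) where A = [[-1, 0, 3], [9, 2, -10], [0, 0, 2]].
A has Jordan form J = [[-1, 0, 0], [0, 2, 1], [0, 0, 2]] with A = PJP^{-1}, so e^{tA} = P e^{tJ} P^{-1}.

For a Jordan block J_k(λ), e^{tJ_k(λ)} = e^{λt} · (I + tN + t^2 N^2/2! + ... + t^{k-1} N^{k-1}/(k-1)!) where N is the nilpotent superdiagonal part.

Assembling the blocks and conjugating back gives the entries of e^{tA} as shown above.

e^{tA} = [[e^{-t}, 0, (e^{3*t} - 1)*e^{-t}], [(3*e^{3*t} - 3)*e^{-t}, e^{2*t}, (-(t + 3)*e^{3*t} + 3)*e^{-t}], [0, 0, e^{2*t}]]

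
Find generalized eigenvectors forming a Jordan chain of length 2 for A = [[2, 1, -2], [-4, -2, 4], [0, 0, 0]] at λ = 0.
We seek v_1 ∈ ker(A^2) \ ker(A), then set v_{i+1} = A v_i.

One such chain is v_1 = [[-8, 21, 2]]^T, v_2 = [[1, -2, 0]]^T. Check: A v_2 = [[0, 0, 0]]^T = 0.

v_1 = [[-8, 21, 2]]^T, v_2 = [[1, -2, 0]]^T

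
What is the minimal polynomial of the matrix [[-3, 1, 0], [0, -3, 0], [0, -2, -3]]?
The characteristic polynomial factors as (x + 3)^3. The minimal polynomial is ∏(x - λ)^{k_λ} where k_λ is the size of the largest Jordan block at λ.

For λ = -3: rank(A + 3I) = 1, and the largest Jordan block has size 2 (the smallest k with rank((A + 3I)^k) = rank((A + 3I)^(k+1))).

So m_A(x) = (x + 3)^2.

m_A(x) = (x + 3)^2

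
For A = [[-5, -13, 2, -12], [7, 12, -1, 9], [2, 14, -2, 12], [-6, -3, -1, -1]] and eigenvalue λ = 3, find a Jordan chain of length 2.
v_1 = [[0, -1, 0, 1]]^T, v_2 = [[1, 0, -2, -1]]^T

We seek v_1 ∈ ker((A - 3I)^2) \ ker(A - 3I), then set v_{i+1} = (A - 3I) v_i.

One such chain is v_1 = [[0, -1, 0, 1]]^T, v_2 = [[1, 0, -2, -1]]^T. Check: (A - 3I) v_2 = [[0, 0, 0, 0]]^T = 0.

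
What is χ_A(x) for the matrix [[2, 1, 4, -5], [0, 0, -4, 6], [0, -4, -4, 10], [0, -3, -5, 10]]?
xI - A = [[x - 2, -1, -4, 5], [0, x, 4, -6], [0, 4, x + 4, -10], [0, 3, 5, x - 10]].

Expanding det(xI - A) along the first row:
det(xI - A) = + (x - 2)·det([[x, 4, -6], [4, x + 4, -10], [3, 5, x - 10]]) - (-1)·det([[0, 4, -6], [0, x + 4, -10], [0, 5, x - 10]]) + (-4)·det([[0, x, -6], [0, 4, -10], [0, 3, x - 10]]) - (5)·det([[0, x, 4], [0, 4, x + 4], [0, 3, 5]]).

Evaluating gives χ_A(x) = x^4 - 8x^3 + 24x^2 - 32x + 16 = (x - 2)^4.

χ_A(x) = (x - 2)^4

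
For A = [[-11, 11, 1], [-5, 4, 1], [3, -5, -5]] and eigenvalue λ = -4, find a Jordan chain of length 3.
v_1 = [[0, 0, 1]]^T, v_2 = [[1, 1, -1]]^T, v_3 = [[3, 2, -1]]^T

We seek v_1 ∈ ker((A + 4I)^3) \ ker((A + 4I)^2), then set v_{i+1} = (A + 4I) v_i.

One such chain is v_1 = [[0, 0, 1]]^T, v_2 = [[1, 1, -1]]^T, v_3 = [[3, 2, -1]]^T. Check: (A + 4I) v_3 = [[0, 0, 0]]^T = 0.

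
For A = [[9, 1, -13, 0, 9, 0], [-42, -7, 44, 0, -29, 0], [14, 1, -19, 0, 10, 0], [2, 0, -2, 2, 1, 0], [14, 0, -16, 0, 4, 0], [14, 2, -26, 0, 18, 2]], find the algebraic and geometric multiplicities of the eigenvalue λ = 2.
The characteristic polynomial is (x - 2)^3(x + 5)^3, so the factor x - 2 appears with exponent 3: the algebraic multiplicity is 3.

rank(A - 2I) = 4, so the eigenspace has dimension 6 - 4 = 2: the geometric multiplicity is 2.

Since 2 < 3, A is not diagonalizable.

algebraic multiplicity 3, geometric multiplicity 2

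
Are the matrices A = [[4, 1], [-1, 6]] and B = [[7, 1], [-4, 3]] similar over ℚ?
Yes.

Two matrices over a field are similar if and only if they have the same invariant factors.

Both A and B have characteristic polynomial (x - 5)^2 and minimal polynomial (x - 5)^2. Computing further, both have invariant factors (x - 5)^2. Hence A and B are similar.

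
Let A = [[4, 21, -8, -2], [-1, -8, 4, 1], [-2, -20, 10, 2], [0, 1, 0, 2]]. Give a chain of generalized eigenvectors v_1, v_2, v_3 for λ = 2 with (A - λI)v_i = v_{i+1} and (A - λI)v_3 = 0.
We seek v_1 ∈ ker((A - 2I)^3) \ ker((A - 2I)^2), then set v_{i+1} = (A - 2I) v_i.

One such chain is v_1 = [[7, 0, 2, 0]]^T, v_2 = [[-2, 1, 2, 0]]^T, v_3 = [[1, 0, 0, 1]]^T. Check: (A - 2I) v_3 = [[0, 0, 0, 0]]^T = 0.

v_1 = [[7, 0, 2, 0]]^T, v_2 = [[-2, 1, 2, 0]]^T, v_3 = [[1, 0, 0, 1]]^T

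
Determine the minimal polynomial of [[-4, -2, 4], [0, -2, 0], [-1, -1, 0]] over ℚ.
m_A(x) = (x + 2)^2

The characteristic polynomial factors as (x + 2)^3. The minimal polynomial is ∏(x - λ)^{k_λ} where k_λ is the size of the largest Jordan block at λ.

For λ = -2: rank(A + 2I) = 1, and the largest Jordan block has size 2 (the smallest k with rank((A + 2I)^k) = rank((A + 2I)^(k+1))).

So m_A(x) = (x + 2)^2.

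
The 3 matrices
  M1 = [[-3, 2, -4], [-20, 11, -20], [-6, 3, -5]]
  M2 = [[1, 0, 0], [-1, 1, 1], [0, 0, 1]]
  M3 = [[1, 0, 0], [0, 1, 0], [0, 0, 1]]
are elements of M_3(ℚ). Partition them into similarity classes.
Characteristic polynomials: χ_{M1} = (x - 1)^3, χ_{M2} = (x - 1)^3, χ_{M3} = (x - 1)^3.

{M1, M2}: invariant factors x - 1, (x - 1)^2.

{M3}: invariant factors x - 1, x - 1, x - 1.

Matrices are similar if and only if their invariant-factor lists agree; the partition into similarity classes is {M1, M2}, {M3}.

2 classes: {M1, M2}, {M3}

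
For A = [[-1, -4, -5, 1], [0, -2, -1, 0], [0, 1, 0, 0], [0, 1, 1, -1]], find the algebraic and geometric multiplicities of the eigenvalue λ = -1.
algebraic multiplicity 4, geometric multiplicity 2

The characteristic polynomial is (x + 1)^4, so the factor x + 1 appears with exponent 4: the algebraic multiplicity is 4.

rank(A + I) = 2, so the eigenspace has dimension 4 - 2 = 2: the geometric multiplicity is 2.

Since 2 < 4, A is not diagonalizable.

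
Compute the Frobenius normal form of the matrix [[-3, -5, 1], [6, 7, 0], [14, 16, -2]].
The invariant factors of A (the non-unit diagonal entries of the Smith normal form of xI - A over ℚ[x]) are (x - 4)(x^2 + 2x - 5), each dividing the next. The characteristic polynomial is their product, (x - 4)(x^2 + 2x - 5).

The rational canonical form is the block-diagonal matrix of companion matrices C(f_i):
R = [[0, 0, -20], [1, 0, 13], [0, 1, 2]].

Note the characteristic polynomial does not split into linear factors over ℚ, so A has no Jordan form over ℚ; the rational canonical form exists over any field.

R = [[0, 0, -20], [1, 0, 13], [0, 1, 2]]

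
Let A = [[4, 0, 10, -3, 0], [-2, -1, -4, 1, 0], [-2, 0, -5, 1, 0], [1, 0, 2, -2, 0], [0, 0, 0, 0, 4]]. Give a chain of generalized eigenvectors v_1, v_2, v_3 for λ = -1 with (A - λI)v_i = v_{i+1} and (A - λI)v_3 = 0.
v_1 = [[-1, 0, 0, -2, 0]]^T, v_2 = [[1, 0, 0, 1, 0]]^T, v_3 = [[2, -1, -1, 0, 0]]^T

We seek v_1 ∈ ker((A + I)^3) \ ker((A + I)^2), then set v_{i+1} = (A + I) v_i.

One such chain is v_1 = [[-1, 0, 0, -2, 0]]^T, v_2 = [[1, 0, 0, 1, 0]]^T, v_3 = [[2, -1, -1, 0, 0]]^T. Check: (A + I) v_3 = [[0, 0, 0, 0, 0]]^T = 0.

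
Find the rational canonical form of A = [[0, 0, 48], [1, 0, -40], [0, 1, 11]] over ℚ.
R = [[0, 0, 48], [1, 0, -40], [0, 1, 11]]

The invariant factors of A (the non-unit diagonal entries of the Smith normal form of xI - A over ℚ[x]) are (x - 4)^2(x - 3), each dividing the next. The characteristic polynomial is their product, (x - 4)^2(x - 3).

The rational canonical form is the block-diagonal matrix of companion matrices C(f_i):
R = [[0, 0, 48], [1, 0, -40], [0, 1, 11]].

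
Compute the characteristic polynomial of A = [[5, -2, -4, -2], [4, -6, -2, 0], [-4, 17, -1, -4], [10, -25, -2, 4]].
χ_A(x) = x^2(x - 1)^2

xI - A = [[x - 5, 2, 4, 2], [-4, x + 6, 2, 0], [4, -17, x + 1, 4], [-10, 25, 2, x - 4]].

Expanding det(xI - A) along the first row:
det(xI - A) = + (x - 5)·det([[x + 6, 2, 0], [-17, x + 1, 4], [25, 2, x - 4]]) - (2)·det([[-4, 2, 0], [4, x + 1, 4], [-10, 2, x - 4]]) + (4)·det([[-4, x + 6, 0], [4, -17, 4], [-10, 25, x - 4]]) - (2)·det([[-4, x + 6, 2], [4, -17, x + 1], [-10, 25, 2]]).

Evaluating gives χ_A(x) = x^4 - 2x^3 + x^2 = x^2(x - 1)^2.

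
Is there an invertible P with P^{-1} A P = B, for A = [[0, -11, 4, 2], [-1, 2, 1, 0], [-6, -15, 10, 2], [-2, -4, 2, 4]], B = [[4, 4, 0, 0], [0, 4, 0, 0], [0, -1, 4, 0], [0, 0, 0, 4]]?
No.

Both have characteristic polynomial (x - 4)^4, but the minimal polynomial of A is (x - 4)^3 while the minimal polynomial of B is (x - 4)^2. The minimal polynomial is a similarity invariant, so A and B are not similar.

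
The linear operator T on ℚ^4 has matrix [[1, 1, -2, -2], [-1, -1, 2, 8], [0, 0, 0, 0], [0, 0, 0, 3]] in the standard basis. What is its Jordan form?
J = [[0, 1, 0, 0], [0, 0, 0, 0], [0, 0, 0, 0], [0, 0, 0, 3]]

The characteristic polynomial is det(xI - A) = x^3(x - 3), so the eigenvalues are 0 (algebraic multiplicity 3), 3 (algebraic multiplicity 1).

For λ = 0: rank(A) = 2, rank(A^2) = 1. The eigenspace has dimension 4 - 2 = 2, so there are 2 Jordan blocks; the rank sequence gives block sizes [2, 1].

For λ = 3: algebraic multiplicity 1 gives one 1×1 block.

Assembling the blocks gives the Jordan form J above.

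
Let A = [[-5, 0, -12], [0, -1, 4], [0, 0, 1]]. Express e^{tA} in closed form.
A has Jordan form J = [[-5, 0, 0], [0, -1, 0], [0, 0, 1]] with A = PJP^{-1}, so e^{tA} = P e^{tJ} P^{-1}.

For a Jordan block J_k(λ), e^{tJ_k(λ)} = e^{λt} · (I + tN + t^2 N^2/2! + ... + t^{k-1} N^{k-1}/(k-1)!) where N is the nilpotent superdiagonal part.

Assembling the blocks and conjugating back gives the entries of e^{tA} as shown above.

e^{tA} = [[e^{-5*t}, 0, -2*e^{t} + 2*e^{-5*t}], [0, e^{-t}, 4*sinh(t)], [0, 0, e^{t}]]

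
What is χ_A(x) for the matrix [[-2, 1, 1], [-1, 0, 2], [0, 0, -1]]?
χ_A(x) = (x + 1)^3

xI - A = [[x + 2, -1, -1], [1, x, -2], [0, 0, x + 1]].

Expanding det(xI - A) along the first row:
det(xI - A) = + (x + 2)·det([[x, -2], [0, x + 1]]) - (-1)·det([[1, -2], [0, x + 1]]) + (-1)·det([[1, x], [0, 0]]).

Evaluating gives χ_A(x) = x^3 + 3x^2 + 3x + 1 = (x + 1)^3.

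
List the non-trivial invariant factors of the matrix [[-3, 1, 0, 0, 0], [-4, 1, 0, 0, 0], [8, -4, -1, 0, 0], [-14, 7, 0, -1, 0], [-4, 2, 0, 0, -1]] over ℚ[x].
The Jordan structure of A has elementary divisors (x + 1)^2, (x + 1), (x + 1), (x + 1). Arranging the block sizes at each eigenvalue in decreasing order and taking row products gives the invariant factors.

Invariant factors (smallest first, each dividing the next): x + 1, x + 1, x + 1, (x + 1)^2.

Check: the last factor (x + 1)^2 is the minimal polynomial, and the product (x + 1)^5 is the characteristic polynomial.

x + 1, x + 1, x + 1, (x + 1)^2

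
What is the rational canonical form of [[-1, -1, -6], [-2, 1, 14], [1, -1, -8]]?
R = [[0, 0, -10], [1, 0, -17], [0, 1, -8]]

The invariant factors of A (the non-unit diagonal entries of the Smith normal form of xI - A over ℚ[x]) are (x + 1)(x + 2)(x + 5), each dividing the next. The characteristic polynomial is their product, (x + 1)(x + 2)(x + 5).

The rational canonical form is the block-diagonal matrix of companion matrices C(f_i):
R = [[0, 0, -10], [1, 0, -17], [0, 1, -8]].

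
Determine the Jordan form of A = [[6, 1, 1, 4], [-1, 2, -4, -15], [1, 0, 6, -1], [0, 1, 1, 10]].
J = [[6, 1, 0, 0], [0, 6, 0, 0], [0, 0, 6, 1], [0, 0, 0, 6]]

The characteristic polynomial is det(xI - A) = (x - 6)^4, so the eigenvalues are 6 (algebraic multiplicity 4).

For λ = 6: rank(A - 6I) = 2, rank((A - 6I)^2) = 0. The eigenspace has dimension 4 - 2 = 2, so there are 2 Jordan blocks; the rank sequence gives block sizes [2, 2].

Assembling the blocks gives the Jordan form J above.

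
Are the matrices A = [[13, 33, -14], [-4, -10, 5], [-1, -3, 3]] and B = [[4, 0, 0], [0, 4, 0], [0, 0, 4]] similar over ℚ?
trace(A) = 6 but trace(B) = 12. The trace is a similarity invariant, so A and B are not similar.

No.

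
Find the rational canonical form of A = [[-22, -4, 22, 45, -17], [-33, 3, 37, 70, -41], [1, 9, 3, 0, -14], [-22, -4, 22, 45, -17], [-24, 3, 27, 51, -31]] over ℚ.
R = [[0, 0, 0, 0, 0], [1, 0, 0, 0, -10], [0, 1, 0, 0, -7], [0, 0, 1, 0, -1], [0, 0, 0, 1, -2]]

The invariant factors of A (the non-unit diagonal entries of the Smith normal form of xI - A over ℚ[x]) are x(x + 2)(x^3 + x + 5), each dividing the next. The characteristic polynomial is their product, x(x + 2)(x^3 + x + 5).

The rational canonical form is the block-diagonal matrix of companion matrices C(f_i):
R = [[0, 0, 0, 0, 0], [1, 0, 0, 0, -10], [0, 1, 0, 0, -7], [0, 0, 1, 0, -1], [0, 0, 0, 1, -2]].

Note the characteristic polynomial does not split into linear factors over ℚ, so A has no Jordan form over ℚ; the rational canonical form exists over any field.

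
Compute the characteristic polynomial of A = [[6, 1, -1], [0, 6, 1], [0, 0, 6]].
χ_A(x) = (x - 6)^3

xI - A = [[x - 6, -1, 1], [0, x - 6, -1], [0, 0, x - 6]].

Expanding det(xI - A) along the first row:
det(xI - A) = + (x - 6)·det([[x - 6, -1], [0, x - 6]]) - (-1)·det([[0, -1], [0, x - 6]]) + (1)·det([[0, x - 6], [0, 0]]).

Evaluating gives χ_A(x) = x^3 - 18x^2 + 108x - 216 = (x - 6)^3.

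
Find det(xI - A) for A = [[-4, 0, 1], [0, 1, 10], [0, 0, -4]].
χ_A(x) = (x - 1)(x + 4)^2

xI - A = [[x + 4, 0, -1], [0, x - 1, -10], [0, 0, x + 4]].

Expanding det(xI - A) along the first row:
det(xI - A) = + (x + 4)·det([[x - 1, -10], [0, x + 4]]) - (0)·det([[0, -10], [0, x + 4]]) + (-1)·det([[0, x - 1], [0, 0]]).

Evaluating gives χ_A(x) = x^3 + 7x^2 + 8x - 16 = (x - 1)(x + 4)^2.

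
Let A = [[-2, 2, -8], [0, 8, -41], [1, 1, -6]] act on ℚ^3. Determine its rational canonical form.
The invariant factors of A (the non-unit diagonal entries of the Smith normal form of xI - A over ℚ[x]) are x^3 - 3x + 4, each dividing the next. The characteristic polynomial is their product, x^3 - 3x + 4.

The rational canonical form is the block-diagonal matrix of companion matrices C(f_i):
R = [[0, 0, -4], [1, 0, 3], [0, 1, 0]].

Note the characteristic polynomial does not split into linear factors over ℚ, so A has no Jordan form over ℚ; the rational canonical form exists over any field.

R = [[0, 0, -4], [1, 0, 3], [0, 1, 0]]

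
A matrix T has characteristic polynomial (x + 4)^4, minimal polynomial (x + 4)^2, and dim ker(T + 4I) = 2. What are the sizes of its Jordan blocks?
Jordan blocks: (-4, 2), (-4, 2)

λ = -4: algebraic multiplicity 4 (exponent in χ_T), largest block size 2 (exponent in m_T), 2 blocks (geometric multiplicity). These force block sizes [2, 2].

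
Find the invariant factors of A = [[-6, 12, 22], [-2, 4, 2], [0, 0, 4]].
x(x - 4)(x + 2)

The Jordan structure of A has elementary divisors (x + 2), x, (x - 4). Arranging the block sizes at each eigenvalue in decreasing order and taking row products gives the invariant factors.

Invariant factors (smallest first, each dividing the next): x(x - 4)(x + 2).

Check: the last factor x(x - 4)(x + 2) is the minimal polynomial, and the product x(x - 4)(x + 2) is the characteristic polynomial.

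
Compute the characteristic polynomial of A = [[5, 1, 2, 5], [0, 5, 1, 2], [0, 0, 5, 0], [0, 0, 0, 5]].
χ_A(x) = (x - 5)^4

xI - A = [[x - 5, -1, -2, -5], [0, x - 5, -1, -2], [0, 0, x - 5, 0], [0, 0, 0, x - 5]].

Expanding det(xI - A) along the first row:
det(xI - A) = + (x - 5)·det([[x - 5, -1, -2], [0, x - 5, 0], [0, 0, x - 5]]) - (-1)·det([[0, -1, -2], [0, x - 5, 0], [0, 0, x - 5]]) + (-2)·det([[0, x - 5, -2], [0, 0, 0], [0, 0, x - 5]]) - (-5)·det([[0, x - 5, -1], [0, 0, x - 5], [0, 0, 0]]).

Evaluating gives χ_A(x) = x^4 - 20x^3 + 150x^2 - 500x + 625 = (x - 5)^4.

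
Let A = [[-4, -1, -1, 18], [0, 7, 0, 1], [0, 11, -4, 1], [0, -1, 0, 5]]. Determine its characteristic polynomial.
xI - A = [[x + 4, 1, 1, -18], [0, x - 7, 0, -1], [0, -11, x + 4, -1], [0, 1, 0, x - 5]].

Expanding det(xI - A) along the first row:
det(xI - A) = + (x + 4)·det([[x - 7, 0, -1], [-11, x + 4, -1], [1, 0, x - 5]]) - (1)·det([[0, 0, -1], [0, x + 4, -1], [0, 0, x - 5]]) + (1)·det([[0, x - 7, -1], [0, -11, -1], [0, 1, x - 5]]) - (-18)·det([[0, x - 7, 0], [0, -11, x + 4], [0, 1, 0]]).

Evaluating gives χ_A(x) = x^4 - 4x^3 - 44x^2 + 96x + 576 = (x - 6)^2(x + 4)^2.

χ_A(x) = (x - 6)^2(x + 4)^2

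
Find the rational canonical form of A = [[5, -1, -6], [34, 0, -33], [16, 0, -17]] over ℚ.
The invariant factors of A (the non-unit diagonal entries of the Smith normal form of xI - A over ℚ[x]) are (x + 2)(x + 5)^2, each dividing the next. The characteristic polynomial is their product, (x + 2)(x + 5)^2.

The rational canonical form is the block-diagonal matrix of companion matrices C(f_i):
R = [[0, 0, -50], [1, 0, -45], [0, 1, -12]].

R = [[0, 0, -50], [1, 0, -45], [0, 1, -12]]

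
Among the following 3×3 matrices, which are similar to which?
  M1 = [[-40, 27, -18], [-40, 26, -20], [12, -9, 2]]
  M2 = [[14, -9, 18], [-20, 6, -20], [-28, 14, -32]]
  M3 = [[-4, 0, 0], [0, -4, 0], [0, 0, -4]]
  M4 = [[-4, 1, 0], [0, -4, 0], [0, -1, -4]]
2 classes: {M1, M2, M4}, {M3}

Characteristic polynomials: χ_{M1} = (x + 4)^3, χ_{M2} = (x + 4)^3, χ_{M3} = (x + 4)^3, χ_{M4} = (x + 4)^3.

{M1, M2, M4}: invariant factors x + 4, (x + 4)^2.

{M3}: invariant factors x + 4, x + 4, x + 4.

Matrices are similar if and only if their invariant-factor lists agree; the partition into similarity classes is {M1, M2, M4}, {M3}.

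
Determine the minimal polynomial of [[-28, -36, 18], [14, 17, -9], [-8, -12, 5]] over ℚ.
The characteristic polynomial factors as (x + 1)^2(x + 4). The minimal polynomial is ∏(x - λ)^{k_λ} where k_λ is the size of the largest Jordan block at λ.

For λ = -4: rank(A + 4I) = 2, and the largest Jordan block has size 1 (the smallest k with rank((A + 4I)^k) = rank((A + 4I)^(k+1))).
For λ = -1: rank(A + I) = 2, and the largest Jordan block has size 2 (the smallest k with rank((A + I)^k) = rank((A + I)^(k+1))).

So m_A(x) = (x + 1)^2(x + 4).

m_A(x) = (x + 1)^2(x + 4)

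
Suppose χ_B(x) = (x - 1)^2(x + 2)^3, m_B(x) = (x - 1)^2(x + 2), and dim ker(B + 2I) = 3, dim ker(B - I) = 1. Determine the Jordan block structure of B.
λ = -2: algebraic multiplicity 3 (exponent in χ_B), largest block size 1 (exponent in m_B), 3 blocks (geometric multiplicity). These force block sizes [1, 1, 1].
λ = 1: algebraic multiplicity 2 (exponent in χ_B), largest block size 2 (exponent in m_B), 1 block (geometric multiplicity). This forces block sizes [2].

Jordan blocks: (-2, 1), (-2, 1), (-2, 1), (1, 2)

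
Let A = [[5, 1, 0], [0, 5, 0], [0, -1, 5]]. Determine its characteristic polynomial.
xI - A = [[x - 5, -1, 0], [0, x - 5, 0], [0, 1, x - 5]].

Expanding det(xI - A) along the first row:
det(xI - A) = + (x - 5)·det([[x - 5, 0], [1, x - 5]]) - (-1)·det([[0, 0], [0, x - 5]]) + (0)·det([[0, x - 5], [0, 1]]).

Evaluating gives χ_A(x) = x^3 - 15x^2 + 75x - 125 = (x - 5)^3.

χ_A(x) = (x - 5)^3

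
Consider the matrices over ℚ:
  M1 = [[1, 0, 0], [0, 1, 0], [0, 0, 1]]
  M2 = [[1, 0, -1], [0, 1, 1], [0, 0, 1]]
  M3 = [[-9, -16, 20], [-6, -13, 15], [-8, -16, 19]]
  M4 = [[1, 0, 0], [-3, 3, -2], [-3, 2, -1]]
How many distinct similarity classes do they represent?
Characteristic polynomials: χ_{M1} = (x - 1)^3, χ_{M2} = (x - 1)^3, χ_{M3} = (x + 1)^3, χ_{M4} = (x - 1)^3.

{M1}: invariant factors x - 1, x - 1, x - 1.

{M2, M4}: invariant factors x - 1, (x - 1)^2.

{M3}: invariant factors x + 1, (x + 1)^2.

Matrices are similar if and only if their invariant-factor lists agree; the partition into similarity classes is {M1}, {M2, M4}, {M3}.

3 classes: {M1}, {M2, M4}, {M3}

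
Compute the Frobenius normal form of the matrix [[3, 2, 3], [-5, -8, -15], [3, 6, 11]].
R = [[2, 0, 0], [0, 0, -4], [0, 1, 4]]

The invariant factors of A (the non-unit diagonal entries of the Smith normal form of xI - A over ℚ[x]) are x - 2, (x - 2)^2, each dividing the next. The characteristic polynomial is their product, (x - 2)^3.

The rational canonical form is the block-diagonal matrix of companion matrices C(f_i):
R = [[2, 0, 0], [0, 0, -4], [0, 1, 4]].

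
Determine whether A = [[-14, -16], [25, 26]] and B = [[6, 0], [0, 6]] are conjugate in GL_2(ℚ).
No.

Both have characteristic polynomial (x - 6)^2, but the minimal polynomial of A is (x - 6)^2 while the minimal polynomial of B is x - 6. The minimal polynomial is a similarity invariant, so A and B are not similar.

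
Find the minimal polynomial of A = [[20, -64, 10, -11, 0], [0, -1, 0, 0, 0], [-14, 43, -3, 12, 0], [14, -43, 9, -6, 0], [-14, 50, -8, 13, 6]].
The characteristic polynomial factors as (x - 6)^3(x + 1)^2. The minimal polynomial is ∏(x - λ)^{k_λ} where k_λ is the size of the largest Jordan block at λ.

For λ = -1: rank(A + I) = 4, and the largest Jordan block has size 2 (the smallest k with rank((A + I)^k) = rank((A + I)^(k+1))).
For λ = 6: rank(A - 6I) = 3, and the largest Jordan block has size 2 (the smallest k with rank((A - 6I)^k) = rank((A - 6I)^(k+1))).

So m_A(x) = (x - 6)^2(x + 1)^2.

m_A(x) = (x - 6)^2(x + 1)^2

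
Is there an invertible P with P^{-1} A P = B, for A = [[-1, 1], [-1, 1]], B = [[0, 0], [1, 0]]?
Two matrices over a field are similar if and only if they have the same invariant factors.

Both A and B have characteristic polynomial x^2 and minimal polynomial x^2. Computing further, both have invariant factors x^2. Hence A and B are similar.

Yes.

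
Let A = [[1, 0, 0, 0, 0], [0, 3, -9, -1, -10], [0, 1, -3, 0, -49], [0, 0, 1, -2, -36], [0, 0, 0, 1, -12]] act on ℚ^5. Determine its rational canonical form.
The invariant factors of A (the non-unit diagonal entries of the Smith normal form of xI - A over ℚ[x]) are x - 1, (x - 1)(x + 5)^3, each dividing the next. The characteristic polynomial is their product, (x - 1)^2(x + 5)^3.

The rational canonical form is the block-diagonal matrix of companion matrices C(f_i):
R = [[1, 0, 0, 0, 0], [0, 0, 0, 0, 125], [0, 1, 0, 0, -50], [0, 0, 1, 0, -60], [0, 0, 0, 1, -14]].

R = [[1, 0, 0, 0, 0], [0, 0, 0, 0, 125], [0, 1, 0, 0, -50], [0, 0, 1, 0, -60], [0, 0, 0, 1, -14]]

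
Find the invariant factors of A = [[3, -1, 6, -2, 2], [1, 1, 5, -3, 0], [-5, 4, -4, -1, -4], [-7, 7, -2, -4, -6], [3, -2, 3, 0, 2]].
x, x^2(x + 1)^2

The Jordan structure of A has elementary divisors (x + 1)^2, x^2, x. Arranging the block sizes at each eigenvalue in decreasing order and taking row products gives the invariant factors.

Invariant factors (smallest first, each dividing the next): x, x^2(x + 1)^2.

Check: the last factor x^2(x + 1)^2 is the minimal polynomial, and the product x^3(x + 1)^2 is the characteristic polynomial.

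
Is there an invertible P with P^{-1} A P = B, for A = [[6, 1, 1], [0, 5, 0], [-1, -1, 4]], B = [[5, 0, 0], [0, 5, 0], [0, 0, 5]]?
No.

Both have characteristic polynomial (x - 5)^3, but the minimal polynomial of A is (x - 5)^2 while the minimal polynomial of B is x - 5. The minimal polynomial is a similarity invariant, so A and B are not similar.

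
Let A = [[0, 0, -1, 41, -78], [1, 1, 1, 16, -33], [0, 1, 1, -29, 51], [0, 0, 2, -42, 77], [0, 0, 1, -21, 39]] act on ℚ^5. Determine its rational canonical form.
R = [[0, 0, 0, 0, -20], [1, 0, 0, 0, -44], [0, 1, 0, 0, -8], [0, 0, 1, 0, 20], [0, 0, 0, 1, -1]]

The invariant factors of A (the non-unit diagonal entries of the Smith normal form of xI - A over ℚ[x]) are (x + 5)(x^2 - 2x - 2)^2, each dividing the next. The characteristic polynomial is their product, (x + 5)(x^2 - 2x - 2)^2.

The rational canonical form is the block-diagonal matrix of companion matrices C(f_i):
R = [[0, 0, 0, 0, -20], [1, 0, 0, 0, -44], [0, 1, 0, 0, -8], [0, 0, 1, 0, 20], [0, 0, 0, 1, -1]].

Note the characteristic polynomial does not split into linear factors over ℚ, so A has no Jordan form over ℚ; the rational canonical form exists over any field.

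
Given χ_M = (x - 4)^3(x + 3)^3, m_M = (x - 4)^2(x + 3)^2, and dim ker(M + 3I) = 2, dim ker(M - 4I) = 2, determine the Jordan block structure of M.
Jordan blocks: (-3, 2), (-3, 1), (4, 2), (4, 1)

λ = -3: algebraic multiplicity 3 (exponent in χ_M), largest block size 2 (exponent in m_M), 2 blocks (geometric multiplicity). These force block sizes [2, 1].
λ = 4: algebraic multiplicity 3 (exponent in χ_M), largest block size 2 (exponent in m_M), 2 blocks (geometric multiplicity). These force block sizes [2, 1].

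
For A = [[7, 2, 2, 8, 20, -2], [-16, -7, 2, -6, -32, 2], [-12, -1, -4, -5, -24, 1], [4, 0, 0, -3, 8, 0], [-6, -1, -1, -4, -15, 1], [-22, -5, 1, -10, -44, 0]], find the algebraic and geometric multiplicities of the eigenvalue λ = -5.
algebraic multiplicity 2, geometric multiplicity 2

The characteristic polynomial is (x + 3)^4(x + 5)^2, so the factor x + 5 appears with exponent 2: the algebraic multiplicity is 2.

rank(A + 5I) = 4, so the eigenspace has dimension 6 - 4 = 2: the geometric multiplicity is 2.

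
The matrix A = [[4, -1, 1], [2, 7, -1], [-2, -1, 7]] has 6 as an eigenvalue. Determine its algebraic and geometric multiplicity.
The characteristic polynomial is (x - 6)^3, so the factor x - 6 appears with exponent 3: the algebraic multiplicity is 3.

rank(A - 6I) = 1, so the eigenspace has dimension 3 - 1 = 2: the geometric multiplicity is 2.

Since 2 < 3, A is not diagonalizable.

algebraic multiplicity 3, geometric multiplicity 2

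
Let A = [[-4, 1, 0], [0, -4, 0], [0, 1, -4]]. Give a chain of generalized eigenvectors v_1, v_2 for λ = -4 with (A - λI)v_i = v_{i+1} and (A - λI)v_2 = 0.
v_1 = [[-1, 1, -1]]^T, v_2 = [[1, 0, 1]]^T

We seek v_1 ∈ ker((A + 4I)^2) \ ker(A + 4I), then set v_{i+1} = (A + 4I) v_i.

One such chain is v_1 = [[-1, 1, -1]]^T, v_2 = [[1, 0, 1]]^T. Check: (A + 4I) v_2 = [[0, 0, 0]]^T = 0.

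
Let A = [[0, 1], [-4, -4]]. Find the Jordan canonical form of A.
The characteristic polynomial is det(xI - A) = (x + 2)^2, so the eigenvalues are -2 (algebraic multiplicity 2).

For λ = -2: rank(A + 2I) = 1, rank((A + 2I)^2) = 0. The eigenspace has dimension 2 - 1 = 1, so there is 1 Jordan block; the rank sequence gives block sizes [2].

Assembling the blocks gives the Jordan form J above.

J = [[-2, 1], [0, -2]]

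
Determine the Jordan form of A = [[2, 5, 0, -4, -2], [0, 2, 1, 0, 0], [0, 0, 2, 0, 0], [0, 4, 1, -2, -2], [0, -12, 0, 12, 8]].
J = [[2, 1, 0, 0, 0], [0, 2, 1, 0, 0], [0, 0, 2, 0, 0], [0, 0, 0, 2, 0], [0, 0, 0, 0, 4]]

The characteristic polynomial is det(xI - A) = (x - 4)(x - 2)^4, so the eigenvalues are 2 (algebraic multiplicity 4), 4 (algebraic multiplicity 1).

For λ = 2: rank(A - 2I) = 3, rank((A - 2I)^2) = 2, rank((A - 2I)^3) = 1. The eigenspace has dimension 5 - 3 = 2, so there are 2 Jordan blocks; the rank sequence gives block sizes [3, 1].

For λ = 4: algebraic multiplicity 1 gives one 1×1 block.

Assembling the blocks gives the Jordan form J above.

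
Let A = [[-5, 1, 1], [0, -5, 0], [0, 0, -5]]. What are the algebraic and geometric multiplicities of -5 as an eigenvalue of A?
The characteristic polynomial is (x + 5)^3, so the factor x + 5 appears with exponent 3: the algebraic multiplicity is 3.

rank(A + 5I) = 1, so the eigenspace has dimension 3 - 1 = 2: the geometric multiplicity is 2.

Since 2 < 3, A is not diagonalizable.

algebraic multiplicity 3, geometric multiplicity 2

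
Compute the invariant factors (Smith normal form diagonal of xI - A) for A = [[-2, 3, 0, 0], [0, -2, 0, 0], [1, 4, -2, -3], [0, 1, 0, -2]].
The Jordan structure of A has elementary divisors (x + 2)^2, (x + 2)^2. Arranging the block sizes at each eigenvalue in decreasing order and taking row products gives the invariant factors.

Invariant factors (smallest first, each dividing the next): (x + 2)^2, (x + 2)^2.

Check: the last factor (x + 2)^2 is the minimal polynomial, and the product (x + 2)^4 is the characteristic polynomial.

(x + 2)^2, (x + 2)^2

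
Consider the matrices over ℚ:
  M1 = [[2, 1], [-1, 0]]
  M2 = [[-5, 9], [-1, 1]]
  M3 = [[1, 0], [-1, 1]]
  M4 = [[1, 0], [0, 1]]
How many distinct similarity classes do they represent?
Characteristic polynomials: χ_{M1} = (x - 1)^2, χ_{M2} = (x + 2)^2, χ_{M3} = (x - 1)^2, χ_{M4} = (x - 1)^2.

{M1, M3}: invariant factors (x - 1)^2.

{M2}: invariant factors (x + 2)^2.

{M4}: invariant factors x - 1, x - 1.

Matrices are similar if and only if their invariant-factor lists agree; the partition into similarity classes is {M1, M3}, {M2}, {M4}.

3 classes: {M1, M3}, {M2}, {M4}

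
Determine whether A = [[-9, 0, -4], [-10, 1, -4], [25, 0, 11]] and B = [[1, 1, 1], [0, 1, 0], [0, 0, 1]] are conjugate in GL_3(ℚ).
Two matrices over a field are similar if and only if they have the same invariant factors.

Both A and B have characteristic polynomial (x - 1)^3 and minimal polynomial (x - 1)^2. Computing further, both have invariant factors x - 1, (x - 1)^2. Hence A and B are similar.

Yes.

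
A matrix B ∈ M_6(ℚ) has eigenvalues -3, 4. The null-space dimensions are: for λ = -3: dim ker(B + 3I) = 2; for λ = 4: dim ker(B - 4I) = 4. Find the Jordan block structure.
λ = -3: successive nullity increments [2] count blocks of size ≥ k; block sizes are [1, 1].
λ = 4: successive nullity increments [4] count blocks of size ≥ k; block sizes are [1, 1, 1, 1].

Jordan blocks: (-3, 1), (-3, 1), (4, 1), (4, 1), (4, 1), (4, 1)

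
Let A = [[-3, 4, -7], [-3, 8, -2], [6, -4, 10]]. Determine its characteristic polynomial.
xI - A = [[x + 3, -4, 7], [3, x - 8, 2], [-6, 4, x - 10]].

Expanding det(xI - A) along the first row:
det(xI - A) = + (x + 3)·det([[x - 8, 2], [4, x - 10]]) - (-4)·det([[3, 2], [-6, x - 10]]) + (7)·det([[3, x - 8], [-6, 4]]).

Evaluating gives χ_A(x) = x^3 - 15x^2 + 72x - 108 = (x - 6)^2(x - 3).

χ_A(x) = (x - 6)^2(x - 3)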